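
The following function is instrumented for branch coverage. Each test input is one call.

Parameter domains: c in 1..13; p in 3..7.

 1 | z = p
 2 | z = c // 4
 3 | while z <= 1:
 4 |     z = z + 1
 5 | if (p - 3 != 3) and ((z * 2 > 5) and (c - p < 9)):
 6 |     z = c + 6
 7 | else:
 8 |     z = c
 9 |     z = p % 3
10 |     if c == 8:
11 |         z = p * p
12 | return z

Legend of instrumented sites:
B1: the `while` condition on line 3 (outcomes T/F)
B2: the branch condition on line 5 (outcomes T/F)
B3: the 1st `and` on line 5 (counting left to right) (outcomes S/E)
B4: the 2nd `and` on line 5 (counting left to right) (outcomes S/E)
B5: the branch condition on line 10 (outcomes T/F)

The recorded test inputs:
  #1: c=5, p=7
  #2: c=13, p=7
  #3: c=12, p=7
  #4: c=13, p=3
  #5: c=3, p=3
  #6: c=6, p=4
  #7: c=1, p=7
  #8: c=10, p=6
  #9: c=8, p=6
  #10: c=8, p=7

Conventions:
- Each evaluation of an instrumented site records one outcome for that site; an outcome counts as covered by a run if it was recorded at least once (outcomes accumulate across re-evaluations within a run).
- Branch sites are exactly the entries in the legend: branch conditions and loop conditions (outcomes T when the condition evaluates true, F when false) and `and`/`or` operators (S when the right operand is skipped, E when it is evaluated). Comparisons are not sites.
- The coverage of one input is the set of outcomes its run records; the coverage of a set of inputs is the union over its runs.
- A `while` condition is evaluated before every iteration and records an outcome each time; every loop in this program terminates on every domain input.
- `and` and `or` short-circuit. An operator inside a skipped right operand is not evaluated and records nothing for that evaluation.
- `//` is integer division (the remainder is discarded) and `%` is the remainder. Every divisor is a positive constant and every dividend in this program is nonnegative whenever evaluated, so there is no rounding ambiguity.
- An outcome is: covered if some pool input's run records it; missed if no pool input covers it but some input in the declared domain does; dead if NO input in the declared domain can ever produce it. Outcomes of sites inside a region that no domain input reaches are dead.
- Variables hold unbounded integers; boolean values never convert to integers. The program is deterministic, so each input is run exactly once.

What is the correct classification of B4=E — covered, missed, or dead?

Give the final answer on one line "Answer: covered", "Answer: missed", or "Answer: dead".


B4=E is recorded by pool input(s) 2, 3, 4 -> covered
Answer: covered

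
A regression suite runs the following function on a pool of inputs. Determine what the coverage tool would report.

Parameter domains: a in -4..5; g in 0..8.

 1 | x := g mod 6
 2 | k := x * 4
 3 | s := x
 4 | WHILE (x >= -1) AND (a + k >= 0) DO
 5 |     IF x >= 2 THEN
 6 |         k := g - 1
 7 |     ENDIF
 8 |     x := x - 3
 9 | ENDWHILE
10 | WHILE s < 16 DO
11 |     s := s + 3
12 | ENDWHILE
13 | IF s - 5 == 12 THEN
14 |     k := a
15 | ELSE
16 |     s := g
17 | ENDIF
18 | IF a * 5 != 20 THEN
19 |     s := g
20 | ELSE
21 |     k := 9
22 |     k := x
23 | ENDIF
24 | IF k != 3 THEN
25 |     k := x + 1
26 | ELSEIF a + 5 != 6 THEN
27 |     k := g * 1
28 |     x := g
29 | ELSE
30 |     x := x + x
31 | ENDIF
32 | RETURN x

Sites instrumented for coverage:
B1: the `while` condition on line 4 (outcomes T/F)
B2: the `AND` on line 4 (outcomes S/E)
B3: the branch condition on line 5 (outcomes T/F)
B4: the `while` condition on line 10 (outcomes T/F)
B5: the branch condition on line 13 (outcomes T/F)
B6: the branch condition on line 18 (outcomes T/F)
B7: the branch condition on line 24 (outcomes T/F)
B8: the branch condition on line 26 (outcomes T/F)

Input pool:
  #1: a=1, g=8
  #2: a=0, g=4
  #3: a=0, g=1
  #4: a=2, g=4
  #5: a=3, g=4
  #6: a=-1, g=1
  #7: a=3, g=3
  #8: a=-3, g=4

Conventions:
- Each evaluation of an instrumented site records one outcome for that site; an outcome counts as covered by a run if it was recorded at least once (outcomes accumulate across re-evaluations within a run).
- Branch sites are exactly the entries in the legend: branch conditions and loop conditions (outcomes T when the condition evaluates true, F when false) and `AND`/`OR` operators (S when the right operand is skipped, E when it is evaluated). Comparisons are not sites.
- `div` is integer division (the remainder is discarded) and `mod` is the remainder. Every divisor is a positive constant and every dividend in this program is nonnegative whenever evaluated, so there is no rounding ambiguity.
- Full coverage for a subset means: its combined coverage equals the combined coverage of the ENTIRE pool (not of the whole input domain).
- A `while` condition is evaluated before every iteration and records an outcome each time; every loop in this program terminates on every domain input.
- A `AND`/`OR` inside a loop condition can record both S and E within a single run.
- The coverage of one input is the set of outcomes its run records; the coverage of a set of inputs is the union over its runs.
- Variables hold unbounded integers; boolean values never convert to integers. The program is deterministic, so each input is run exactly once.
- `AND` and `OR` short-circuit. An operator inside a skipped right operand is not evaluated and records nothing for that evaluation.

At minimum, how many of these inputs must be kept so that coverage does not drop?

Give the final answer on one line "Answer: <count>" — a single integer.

input #1, a=1, g=8: events B2->E, B1->T, B3->T, B2->E, B1->T, B3->F, B2->S, B1->F, B4->T, B4->T, B4->T, B4->T, B4->T, B4->F, ...; outcomes B1=T, B1=F, B2=S, B2=E, B3=T, B3=F, B4=T, B4=F, B5=T, B6=T, B7=T
input #2, a=0, g=4: events B2->E, B1->T, B3->T, B2->E, B1->T, B3->F, B2->S, B1->F, B4->T, B4->T, B4->T, B4->T, B4->F, B5->F, ...; outcomes B1=T, B1=F, B2=S, B2=E, B3=T, B3=F, B4=T, B4=F, B5=F, B6=T, B7=F, B8=T
input #3, a=0, g=1: events B2->E, B1->T, B3->F, B2->S, B1->F, B4->T, B4->T, B4->T, B4->T, B4->T, B4->F, B5->F, B6->T, B7->T; outcomes B1=T, B1=F, B2=S, B2=E, B3=F, B4=T, B4=F, B5=F, B6=T, B7=T
input #4, a=2, g=4: events B2->E, B1->T, B3->T, B2->E, B1->T, B3->F, B2->S, B1->F, B4->T, B4->T, B4->T, B4->T, B4->F, B5->F, ...; outcomes B1=T, B1=F, B2=S, B2=E, B3=T, B3=F, B4=T, B4=F, B5=F, B6=T, B7=F, B8=T
input #5, a=3, g=4: events B2->E, B1->T, B3->T, B2->E, B1->T, B3->F, B2->S, B1->F, B4->T, B4->T, B4->T, B4->T, B4->F, B5->F, ...; outcomes B1=T, B1=F, B2=S, B2=E, B3=T, B3=F, B4=T, B4=F, B5=F, B6=T, B7=F, B8=T
input #6, a=-1, g=1: events B2->E, B1->T, B3->F, B2->S, B1->F, B4->T, B4->T, B4->T, B4->T, B4->T, B4->F, B5->F, B6->T, B7->T; outcomes B1=T, B1=F, B2=S, B2=E, B3=F, B4=T, B4=F, B5=F, B6=T, B7=T
input #7, a=3, g=3: events B2->E, B1->T, B3->T, B2->E, B1->T, B3->F, B2->S, B1->F, B4->T, B4->T, B4->T, B4->T, B4->T, B4->F, ...; outcomes B1=T, B1=F, B2=S, B2=E, B3=T, B3=F, B4=T, B4=F, B5=F, B6=T, B7=T
input #8, a=-3, g=4: events B2->E, B1->T, B3->T, B2->E, B1->T, B3->F, B2->S, B1->F, B4->T, B4->T, B4->T, B4->T, B4->F, B5->F, ...; outcomes B1=T, B1=F, B2=S, B2=E, B3=T, B3=F, B4=T, B4=F, B5=F, B6=T, B7=F, B8=T
together the pool reaches 14 outcomes: B1=T, B1=F, B2=S, B2=E, B3=T, B3=F, B4=T, B4=F, B5=T, B5=F, B6=T, B7=T, B7=F, B8=T
no size-1 subset reaches all 14 outcomes (best union: 12/14)
inputs {1, 2} (size 2) cover everything; no size-2 subset with a lexicographically smaller index list covers all 14

Answer: 2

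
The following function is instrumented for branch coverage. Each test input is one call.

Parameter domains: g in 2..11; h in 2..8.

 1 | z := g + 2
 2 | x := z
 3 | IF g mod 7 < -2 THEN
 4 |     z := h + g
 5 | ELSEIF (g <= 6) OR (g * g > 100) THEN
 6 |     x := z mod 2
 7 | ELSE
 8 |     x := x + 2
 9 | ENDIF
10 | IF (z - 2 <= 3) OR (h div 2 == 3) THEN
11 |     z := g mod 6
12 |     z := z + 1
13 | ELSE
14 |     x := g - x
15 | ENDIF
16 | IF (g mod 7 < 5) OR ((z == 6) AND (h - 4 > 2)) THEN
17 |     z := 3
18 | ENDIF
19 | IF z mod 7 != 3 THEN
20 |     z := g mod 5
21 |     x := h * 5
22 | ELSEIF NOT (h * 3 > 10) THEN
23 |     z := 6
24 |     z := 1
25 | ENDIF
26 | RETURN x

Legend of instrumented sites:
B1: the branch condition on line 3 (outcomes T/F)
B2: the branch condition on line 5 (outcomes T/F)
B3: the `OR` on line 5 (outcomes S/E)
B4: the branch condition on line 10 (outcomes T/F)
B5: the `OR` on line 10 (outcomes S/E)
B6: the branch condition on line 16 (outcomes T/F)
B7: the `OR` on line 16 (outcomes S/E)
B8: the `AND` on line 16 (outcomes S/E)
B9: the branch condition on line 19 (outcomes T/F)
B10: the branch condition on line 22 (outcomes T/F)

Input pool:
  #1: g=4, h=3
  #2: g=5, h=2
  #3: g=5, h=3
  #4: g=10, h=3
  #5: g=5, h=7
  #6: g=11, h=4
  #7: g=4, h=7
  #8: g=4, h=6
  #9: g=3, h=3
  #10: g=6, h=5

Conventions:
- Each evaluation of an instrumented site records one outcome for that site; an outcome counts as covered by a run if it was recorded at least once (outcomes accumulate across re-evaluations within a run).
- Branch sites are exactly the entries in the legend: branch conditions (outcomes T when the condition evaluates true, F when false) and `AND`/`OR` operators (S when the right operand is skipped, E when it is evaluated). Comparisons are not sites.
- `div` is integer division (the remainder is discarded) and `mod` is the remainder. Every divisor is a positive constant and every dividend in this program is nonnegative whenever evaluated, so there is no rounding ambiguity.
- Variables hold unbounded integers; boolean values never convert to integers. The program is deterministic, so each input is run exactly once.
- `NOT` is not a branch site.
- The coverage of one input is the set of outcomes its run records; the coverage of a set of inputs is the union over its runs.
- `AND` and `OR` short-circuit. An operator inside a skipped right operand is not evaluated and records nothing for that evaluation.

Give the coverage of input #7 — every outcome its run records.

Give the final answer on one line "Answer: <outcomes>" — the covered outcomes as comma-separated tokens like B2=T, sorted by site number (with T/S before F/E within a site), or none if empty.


Running input #7 (g=4, h=7), event by event:
  B1->F, B3->S, B2->T, B5->E, B4->T, B7->S, B6->T, B9->F, B10->F
deduplicating events, the covered set is: B1=F, B2=T, B3=S, B4=T, B5=E, B6=T, B7=S, B9=F, B10=F
Answer: B1=F, B2=T, B3=S, B4=T, B5=E, B6=T, B7=S, B9=F, B10=F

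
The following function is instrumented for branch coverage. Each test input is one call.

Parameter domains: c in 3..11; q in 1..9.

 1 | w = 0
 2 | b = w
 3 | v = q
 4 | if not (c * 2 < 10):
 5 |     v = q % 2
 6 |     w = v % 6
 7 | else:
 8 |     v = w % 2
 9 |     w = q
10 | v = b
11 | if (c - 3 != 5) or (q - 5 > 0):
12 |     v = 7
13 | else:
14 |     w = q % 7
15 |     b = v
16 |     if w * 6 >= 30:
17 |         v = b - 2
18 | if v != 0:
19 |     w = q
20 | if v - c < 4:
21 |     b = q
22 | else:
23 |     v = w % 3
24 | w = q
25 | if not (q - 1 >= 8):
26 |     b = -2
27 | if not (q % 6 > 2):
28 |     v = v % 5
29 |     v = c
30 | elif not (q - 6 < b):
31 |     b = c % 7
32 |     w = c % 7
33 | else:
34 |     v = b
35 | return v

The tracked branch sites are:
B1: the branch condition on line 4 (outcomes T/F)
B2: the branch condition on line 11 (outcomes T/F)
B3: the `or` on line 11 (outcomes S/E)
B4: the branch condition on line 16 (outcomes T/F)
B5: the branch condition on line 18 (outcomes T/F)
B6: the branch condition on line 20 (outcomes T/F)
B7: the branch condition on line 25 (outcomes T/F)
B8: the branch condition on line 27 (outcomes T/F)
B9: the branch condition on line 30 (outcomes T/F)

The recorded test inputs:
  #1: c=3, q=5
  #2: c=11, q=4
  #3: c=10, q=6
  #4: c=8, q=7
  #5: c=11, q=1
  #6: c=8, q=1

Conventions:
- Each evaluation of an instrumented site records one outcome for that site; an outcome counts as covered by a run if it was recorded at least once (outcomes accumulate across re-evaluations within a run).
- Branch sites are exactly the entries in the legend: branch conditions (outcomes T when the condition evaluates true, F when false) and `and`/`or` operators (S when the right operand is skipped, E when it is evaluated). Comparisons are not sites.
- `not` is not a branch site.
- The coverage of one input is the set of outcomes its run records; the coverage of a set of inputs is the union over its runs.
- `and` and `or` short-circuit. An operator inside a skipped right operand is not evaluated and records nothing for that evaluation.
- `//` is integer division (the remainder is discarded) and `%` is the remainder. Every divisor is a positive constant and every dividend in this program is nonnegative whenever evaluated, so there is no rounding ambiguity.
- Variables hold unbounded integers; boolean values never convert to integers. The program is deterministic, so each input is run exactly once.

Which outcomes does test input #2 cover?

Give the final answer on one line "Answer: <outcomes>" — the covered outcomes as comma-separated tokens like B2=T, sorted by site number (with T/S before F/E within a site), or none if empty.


Running input #2 (c=11, q=4), event by event:
  B1->T, B3->S, B2->T, B5->T, B6->T, B7->T, B8->F, B9->T
distinct outcomes covered: B1=T, B2=T, B3=S, B5=T, B6=T, B7=T, B8=F, B9=T
Answer: B1=T, B2=T, B3=S, B5=T, B6=T, B7=T, B8=F, B9=T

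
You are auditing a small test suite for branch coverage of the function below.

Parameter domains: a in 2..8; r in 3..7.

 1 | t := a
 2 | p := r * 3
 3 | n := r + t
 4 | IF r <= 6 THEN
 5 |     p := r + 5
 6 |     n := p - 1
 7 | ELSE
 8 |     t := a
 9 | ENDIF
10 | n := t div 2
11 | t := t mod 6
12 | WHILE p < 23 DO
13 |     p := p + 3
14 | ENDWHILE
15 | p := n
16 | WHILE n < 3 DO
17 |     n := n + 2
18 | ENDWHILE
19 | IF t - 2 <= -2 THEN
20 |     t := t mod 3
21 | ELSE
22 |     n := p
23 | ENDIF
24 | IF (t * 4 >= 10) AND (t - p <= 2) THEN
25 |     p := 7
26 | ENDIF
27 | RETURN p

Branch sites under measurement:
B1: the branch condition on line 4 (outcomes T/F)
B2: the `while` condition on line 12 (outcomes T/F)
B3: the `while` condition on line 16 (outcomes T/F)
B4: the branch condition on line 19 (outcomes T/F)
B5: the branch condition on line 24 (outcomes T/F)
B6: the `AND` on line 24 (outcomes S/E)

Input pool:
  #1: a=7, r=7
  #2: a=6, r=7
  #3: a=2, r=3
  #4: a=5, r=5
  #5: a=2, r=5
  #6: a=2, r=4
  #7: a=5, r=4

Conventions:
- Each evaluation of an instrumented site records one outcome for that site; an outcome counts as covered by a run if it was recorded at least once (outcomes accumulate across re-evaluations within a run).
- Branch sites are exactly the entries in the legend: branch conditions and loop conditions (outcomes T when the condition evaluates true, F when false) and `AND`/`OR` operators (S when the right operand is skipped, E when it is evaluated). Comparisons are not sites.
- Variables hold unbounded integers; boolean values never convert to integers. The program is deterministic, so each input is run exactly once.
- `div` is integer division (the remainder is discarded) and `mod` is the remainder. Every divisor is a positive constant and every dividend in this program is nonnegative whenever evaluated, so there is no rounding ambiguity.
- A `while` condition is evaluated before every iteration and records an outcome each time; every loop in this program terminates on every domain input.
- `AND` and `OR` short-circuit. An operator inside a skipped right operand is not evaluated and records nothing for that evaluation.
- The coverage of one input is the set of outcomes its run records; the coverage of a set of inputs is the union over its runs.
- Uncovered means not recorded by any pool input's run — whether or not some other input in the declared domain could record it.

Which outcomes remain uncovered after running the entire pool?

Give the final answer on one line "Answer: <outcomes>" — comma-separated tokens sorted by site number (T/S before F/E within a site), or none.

test 1 (a=7, r=7) fires B1->F, B2->T, B2->F, B3->F, B4->F, B6->S, B5->F; hits B1=F, B2=T, B2=F, B3=F, B4=F, B5=F, B6=S
test 2 (a=6, r=7) fires B1->F, B2->T, B2->F, B3->F, B4->T, B6->S, B5->F; hits B1=F, B2=T, B2=F, B3=F, B4=T, B5=F, B6=S
test 3 (a=2, r=3) fires B1->T, B2->T, B2->T, B2->T, B2->T, B2->T, B2->F, B3->T, B3->F, B4->F, B6->S, B5->F; hits B1=T, B2=T, B2=F, B3=T, B3=F, B4=F, B5=F, B6=S
test 4 (a=5, r=5) fires B1->T, B2->T, B2->T, B2->T, B2->T, B2->T, B2->F, B3->T, B3->F, B4->F, B6->E, B5->F; hits B1=T, B2=T, B2=F, B3=T, B3=F, B4=F, B5=F, B6=E
test 5 (a=2, r=5) fires B1->T, B2->T, B2->T, B2->T, B2->T, B2->T, B2->F, B3->T, B3->F, B4->F, B6->S, B5->F; hits B1=T, B2=T, B2=F, B3=T, B3=F, B4=F, B5=F, B6=S
test 6 (a=2, r=4) fires B1->T, B2->T, B2->T, B2->T, B2->T, B2->T, B2->F, B3->T, B3->F, B4->F, B6->S, B5->F; hits B1=T, B2=T, B2=F, B3=T, B3=F, B4=F, B5=F, B6=S
test 7 (a=5, r=4) fires B1->T, B2->T, B2->T, B2->T, B2->T, B2->T, B2->F, B3->T, B3->F, B4->F, B6->E, B5->F; hits B1=T, B2=T, B2=F, B3=T, B3=F, B4=F, B5=F, B6=E
union over the pool: B1=T, B1=F, B2=T, B2=F, B3=T, B3=F, B4=T, B4=F, B5=F, B6=S, B6=E
uncovered (1 of 12): B5=T

Answer: B5=T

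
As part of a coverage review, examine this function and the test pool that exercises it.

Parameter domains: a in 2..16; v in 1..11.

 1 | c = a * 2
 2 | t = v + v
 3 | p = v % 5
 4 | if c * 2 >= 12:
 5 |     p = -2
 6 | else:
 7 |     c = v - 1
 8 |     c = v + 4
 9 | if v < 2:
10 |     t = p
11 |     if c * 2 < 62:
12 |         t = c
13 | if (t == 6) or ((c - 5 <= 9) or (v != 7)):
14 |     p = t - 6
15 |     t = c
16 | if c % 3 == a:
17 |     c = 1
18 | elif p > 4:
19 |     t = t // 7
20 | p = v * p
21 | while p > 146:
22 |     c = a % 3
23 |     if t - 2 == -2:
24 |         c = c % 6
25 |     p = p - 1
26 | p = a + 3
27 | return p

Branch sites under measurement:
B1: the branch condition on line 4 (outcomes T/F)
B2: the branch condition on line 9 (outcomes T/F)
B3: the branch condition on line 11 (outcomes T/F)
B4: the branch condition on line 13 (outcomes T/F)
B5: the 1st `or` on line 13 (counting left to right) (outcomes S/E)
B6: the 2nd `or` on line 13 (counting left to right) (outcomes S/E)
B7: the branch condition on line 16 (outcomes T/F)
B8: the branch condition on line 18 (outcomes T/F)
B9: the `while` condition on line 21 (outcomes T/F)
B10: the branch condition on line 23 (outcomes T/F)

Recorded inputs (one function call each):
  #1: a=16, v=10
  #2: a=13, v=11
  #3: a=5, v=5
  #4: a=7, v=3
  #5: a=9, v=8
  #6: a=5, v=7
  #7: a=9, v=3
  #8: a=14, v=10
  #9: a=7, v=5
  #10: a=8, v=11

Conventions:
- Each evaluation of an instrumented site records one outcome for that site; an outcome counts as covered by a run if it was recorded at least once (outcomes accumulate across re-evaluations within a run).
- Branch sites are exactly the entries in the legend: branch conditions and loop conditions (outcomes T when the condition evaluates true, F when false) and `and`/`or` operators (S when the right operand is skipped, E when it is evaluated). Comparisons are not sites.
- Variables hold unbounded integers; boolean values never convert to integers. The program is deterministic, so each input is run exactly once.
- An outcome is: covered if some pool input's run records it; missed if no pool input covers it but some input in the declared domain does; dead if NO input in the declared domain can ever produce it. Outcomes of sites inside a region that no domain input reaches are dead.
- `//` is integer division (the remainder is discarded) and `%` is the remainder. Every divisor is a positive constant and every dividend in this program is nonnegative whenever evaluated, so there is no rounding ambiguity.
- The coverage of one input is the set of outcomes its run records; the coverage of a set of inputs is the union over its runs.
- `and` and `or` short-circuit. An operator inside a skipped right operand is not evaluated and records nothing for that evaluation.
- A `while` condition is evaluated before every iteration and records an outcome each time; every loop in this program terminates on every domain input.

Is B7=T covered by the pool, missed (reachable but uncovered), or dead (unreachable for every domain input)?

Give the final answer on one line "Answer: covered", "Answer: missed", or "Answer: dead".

no pool input records B7=T
but domain input (a=2, v=1) does record it -> reachable, so missed

Answer: missed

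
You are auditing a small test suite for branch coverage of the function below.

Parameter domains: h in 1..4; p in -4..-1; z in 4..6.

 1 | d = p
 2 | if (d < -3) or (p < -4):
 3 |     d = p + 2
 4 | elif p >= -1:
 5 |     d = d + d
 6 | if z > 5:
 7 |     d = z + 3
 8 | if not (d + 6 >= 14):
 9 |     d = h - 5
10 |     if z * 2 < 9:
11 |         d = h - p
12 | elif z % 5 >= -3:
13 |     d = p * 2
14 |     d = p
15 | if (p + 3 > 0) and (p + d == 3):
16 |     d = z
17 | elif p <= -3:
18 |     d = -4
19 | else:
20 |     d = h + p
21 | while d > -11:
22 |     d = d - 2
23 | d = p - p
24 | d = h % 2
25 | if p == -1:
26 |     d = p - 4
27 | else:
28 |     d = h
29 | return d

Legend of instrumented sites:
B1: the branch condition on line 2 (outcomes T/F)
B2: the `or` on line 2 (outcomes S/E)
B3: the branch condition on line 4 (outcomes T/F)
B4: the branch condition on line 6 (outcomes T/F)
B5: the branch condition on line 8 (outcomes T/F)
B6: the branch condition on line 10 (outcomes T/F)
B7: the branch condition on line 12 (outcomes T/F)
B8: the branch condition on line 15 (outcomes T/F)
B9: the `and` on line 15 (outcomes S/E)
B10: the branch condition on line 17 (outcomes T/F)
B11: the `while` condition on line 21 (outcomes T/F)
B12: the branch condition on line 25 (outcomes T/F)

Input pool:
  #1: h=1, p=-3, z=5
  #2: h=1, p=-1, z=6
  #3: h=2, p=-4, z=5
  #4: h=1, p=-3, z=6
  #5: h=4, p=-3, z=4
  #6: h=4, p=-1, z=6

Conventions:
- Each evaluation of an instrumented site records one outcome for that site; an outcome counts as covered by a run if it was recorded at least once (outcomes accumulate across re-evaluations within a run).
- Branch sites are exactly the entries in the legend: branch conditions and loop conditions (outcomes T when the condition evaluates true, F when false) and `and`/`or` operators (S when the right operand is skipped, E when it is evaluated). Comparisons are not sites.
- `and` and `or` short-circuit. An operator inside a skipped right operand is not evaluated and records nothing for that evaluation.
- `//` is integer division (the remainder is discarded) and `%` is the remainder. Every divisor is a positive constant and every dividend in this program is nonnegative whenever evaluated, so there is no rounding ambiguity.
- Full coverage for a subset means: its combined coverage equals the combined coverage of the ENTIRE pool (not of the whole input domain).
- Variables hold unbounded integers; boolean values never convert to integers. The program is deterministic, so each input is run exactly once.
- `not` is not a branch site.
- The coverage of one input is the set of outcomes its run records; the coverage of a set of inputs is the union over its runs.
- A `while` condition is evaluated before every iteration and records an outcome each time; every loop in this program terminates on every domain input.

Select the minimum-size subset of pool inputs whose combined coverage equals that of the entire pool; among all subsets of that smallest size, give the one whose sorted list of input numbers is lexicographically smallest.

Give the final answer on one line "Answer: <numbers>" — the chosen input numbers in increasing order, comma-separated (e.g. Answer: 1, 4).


#1 (h=1, p=-3, z=5) -> B2->E, B1->F, B3->F, B4->F, B5->T, B6->F, B9->S, B8->F, B10->T, B11->T, B11->T, B11->T, B11->T, B11->F, ...; covered: B1=F, B2=E, B3=F, B4=F, B5=T, B6=F, B8=F, B9=S, B10=T, B11=T, B11=F, B12=F
#2 (h=1, p=-1, z=6) -> B2->E, B1->F, B3->T, B4->T, B5->F, B7->T, B9->E, B8->F, B10->F, B11->T, B11->T, B11->T, B11->T, B11->T, ...; covered: B1=F, B2=E, B3=T, B4=T, B5=F, B7=T, B8=F, B9=E, B10=F, B11=T, B11=F, B12=T
#3 (h=2, p=-4, z=5) -> B2->S, B1->T, B4->F, B5->T, B6->F, B9->S, B8->F, B10->T, B11->T, B11->T, B11->T, B11->T, B11->F, B12->F; covered: B1=T, B2=S, B4=F, B5=T, B6=F, B8=F, B9=S, B10=T, B11=T, B11=F, B12=F
#4 (h=1, p=-3, z=6) -> B2->E, B1->F, B3->F, B4->T, B5->F, B7->T, B9->S, B8->F, B10->T, B11->T, B11->T, B11->T, B11->T, B11->F, ...; covered: B1=F, B2=E, B3=F, B4=T, B5=F, B7=T, B8=F, B9=S, B10=T, B11=T, B11=F, B12=F
#5 (h=4, p=-3, z=4) -> B2->E, B1->F, B3->F, B4->F, B5->T, B6->T, B9->S, B8->F, B10->T, B11->T, B11->T, B11->T, B11->T, B11->F, ...; covered: B1=F, B2=E, B3=F, B4=F, B5=T, B6=T, B8=F, B9=S, B10=T, B11=T, B11=F, B12=F
#6 (h=4, p=-1, z=6) -> B2->E, B1->F, B3->T, B4->T, B5->F, B7->T, B9->E, B8->F, B10->F, B11->T, B11->T, B11->T, B11->T, B11->T, ...; covered: B1=F, B2=E, B3=T, B4=T, B5=F, B7=T, B8=F, B9=E, B10=F, B11=T, B11=F, B12=T
union over all inputs: B1=T, B1=F, B2=S, B2=E, B3=T, B3=F, B4=T, B4=F, B5=T, B5=F, B6=T, B6=F, B7=T, B8=F, B9=S, B9=E, B10=T, B10=F, B11=T, B11=F, B12=T, B12=F (22 outcomes)
every size-1 subset falls short of the 22 outcomes (best: 12/22)
every size-2 subset falls short of the 22 outcomes (best: 20/22)
size 3: inputs {2, 3, 5} cover all 22 outcomes, and no lexicographically smaller subset of this size does
Answer: 2, 3, 5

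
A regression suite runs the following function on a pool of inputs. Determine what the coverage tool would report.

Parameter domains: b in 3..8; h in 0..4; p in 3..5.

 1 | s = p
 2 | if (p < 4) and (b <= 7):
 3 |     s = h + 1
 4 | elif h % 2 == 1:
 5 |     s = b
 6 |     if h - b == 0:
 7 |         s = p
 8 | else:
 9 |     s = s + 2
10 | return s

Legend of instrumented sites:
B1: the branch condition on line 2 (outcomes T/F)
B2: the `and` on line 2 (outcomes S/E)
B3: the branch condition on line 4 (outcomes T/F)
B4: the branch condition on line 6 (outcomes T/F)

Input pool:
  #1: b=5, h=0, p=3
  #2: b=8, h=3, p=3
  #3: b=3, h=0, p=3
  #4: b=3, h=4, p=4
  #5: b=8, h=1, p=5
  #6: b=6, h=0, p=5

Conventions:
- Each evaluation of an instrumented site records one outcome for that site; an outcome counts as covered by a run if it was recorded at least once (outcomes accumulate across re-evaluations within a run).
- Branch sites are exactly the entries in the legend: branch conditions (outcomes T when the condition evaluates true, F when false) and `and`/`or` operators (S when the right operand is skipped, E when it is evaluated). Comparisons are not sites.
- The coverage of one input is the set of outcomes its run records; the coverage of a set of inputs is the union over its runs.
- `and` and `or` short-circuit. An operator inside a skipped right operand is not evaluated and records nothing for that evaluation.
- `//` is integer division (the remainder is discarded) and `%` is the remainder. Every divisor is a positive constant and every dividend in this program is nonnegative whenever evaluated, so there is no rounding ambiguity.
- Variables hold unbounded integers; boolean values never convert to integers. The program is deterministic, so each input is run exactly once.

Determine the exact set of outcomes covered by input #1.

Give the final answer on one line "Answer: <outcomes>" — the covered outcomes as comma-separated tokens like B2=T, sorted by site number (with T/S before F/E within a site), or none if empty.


Running input #1 (b=5, h=0, p=3), event by event:
  B2->E, B1->T
collecting distinct outcomes: B1=T, B2=E
Answer: B1=T, B2=E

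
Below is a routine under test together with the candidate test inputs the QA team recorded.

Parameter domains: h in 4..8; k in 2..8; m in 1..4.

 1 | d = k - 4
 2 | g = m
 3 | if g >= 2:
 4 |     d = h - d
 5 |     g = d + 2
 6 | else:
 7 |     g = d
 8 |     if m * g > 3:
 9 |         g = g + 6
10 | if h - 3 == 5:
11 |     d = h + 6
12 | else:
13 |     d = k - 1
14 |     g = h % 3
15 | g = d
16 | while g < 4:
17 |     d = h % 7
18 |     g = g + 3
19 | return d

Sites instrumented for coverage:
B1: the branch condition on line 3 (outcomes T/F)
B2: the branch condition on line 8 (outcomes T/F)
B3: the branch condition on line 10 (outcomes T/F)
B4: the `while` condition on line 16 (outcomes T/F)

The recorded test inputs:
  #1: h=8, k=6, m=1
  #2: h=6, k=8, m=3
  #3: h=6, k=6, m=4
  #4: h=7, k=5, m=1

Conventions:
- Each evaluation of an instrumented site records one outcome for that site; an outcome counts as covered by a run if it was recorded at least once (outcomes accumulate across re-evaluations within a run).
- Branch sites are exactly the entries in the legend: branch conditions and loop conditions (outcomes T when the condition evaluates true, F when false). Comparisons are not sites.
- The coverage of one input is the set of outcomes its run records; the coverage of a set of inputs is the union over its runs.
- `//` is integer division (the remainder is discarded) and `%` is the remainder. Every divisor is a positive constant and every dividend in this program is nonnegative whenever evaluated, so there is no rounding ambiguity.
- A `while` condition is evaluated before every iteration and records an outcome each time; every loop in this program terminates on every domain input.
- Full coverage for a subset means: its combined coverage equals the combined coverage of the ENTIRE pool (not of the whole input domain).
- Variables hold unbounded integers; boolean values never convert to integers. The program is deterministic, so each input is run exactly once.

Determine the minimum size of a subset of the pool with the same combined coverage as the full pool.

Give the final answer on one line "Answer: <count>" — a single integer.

test 1 (h=8, k=6, m=1) hits B1=F, B2=F, B3=T, B4=F
test 2 (h=6, k=8, m=3) hits B1=T, B3=F, B4=F
test 3 (h=6, k=6, m=4) hits B1=T, B3=F, B4=F
test 4 (h=7, k=5, m=1) hits B1=F, B2=F, B3=F, B4=F
pool-wide coverage (6 outcomes): B1=T, B1=F, B2=F, B3=T, B3=F, B4=F
every size-1 subset falls short of the 6 outcomes (best: 4/6)
inputs {1, 2} (size 2) cover everything; no size-2 subset with a lexicographically smaller index list covers all 6

Answer: 2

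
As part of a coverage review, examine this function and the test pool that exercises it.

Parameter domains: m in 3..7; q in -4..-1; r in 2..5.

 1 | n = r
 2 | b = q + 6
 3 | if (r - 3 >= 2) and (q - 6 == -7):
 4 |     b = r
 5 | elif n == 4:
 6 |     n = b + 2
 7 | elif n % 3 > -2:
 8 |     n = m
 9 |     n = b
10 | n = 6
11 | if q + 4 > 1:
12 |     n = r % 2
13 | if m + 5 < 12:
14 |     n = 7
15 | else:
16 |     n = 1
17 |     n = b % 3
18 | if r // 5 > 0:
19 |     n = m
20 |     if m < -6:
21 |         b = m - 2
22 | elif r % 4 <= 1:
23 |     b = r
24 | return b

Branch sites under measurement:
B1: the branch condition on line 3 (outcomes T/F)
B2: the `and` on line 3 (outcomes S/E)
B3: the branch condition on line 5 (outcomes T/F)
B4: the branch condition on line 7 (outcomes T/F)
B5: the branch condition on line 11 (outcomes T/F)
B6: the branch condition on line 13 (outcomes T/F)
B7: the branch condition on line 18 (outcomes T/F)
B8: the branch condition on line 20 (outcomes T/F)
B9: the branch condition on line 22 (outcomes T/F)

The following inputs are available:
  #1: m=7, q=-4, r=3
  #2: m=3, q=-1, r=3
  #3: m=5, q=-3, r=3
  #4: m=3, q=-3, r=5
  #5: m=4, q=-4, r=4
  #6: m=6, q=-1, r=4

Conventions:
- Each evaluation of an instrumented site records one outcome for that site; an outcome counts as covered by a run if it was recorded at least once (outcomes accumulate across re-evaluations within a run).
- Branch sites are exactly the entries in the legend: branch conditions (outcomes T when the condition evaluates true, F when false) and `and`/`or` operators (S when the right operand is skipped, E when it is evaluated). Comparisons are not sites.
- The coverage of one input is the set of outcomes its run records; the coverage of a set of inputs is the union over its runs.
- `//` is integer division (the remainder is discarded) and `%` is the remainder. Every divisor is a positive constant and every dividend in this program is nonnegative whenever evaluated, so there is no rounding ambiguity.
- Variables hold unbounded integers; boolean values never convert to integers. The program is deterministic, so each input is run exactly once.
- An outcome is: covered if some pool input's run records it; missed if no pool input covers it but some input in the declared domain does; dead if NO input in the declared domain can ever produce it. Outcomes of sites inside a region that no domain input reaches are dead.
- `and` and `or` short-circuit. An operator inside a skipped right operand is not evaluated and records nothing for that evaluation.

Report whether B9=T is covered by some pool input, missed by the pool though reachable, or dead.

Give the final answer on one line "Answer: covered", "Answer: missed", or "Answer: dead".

B9=T is recorded by pool input(s) 5, 6 -> covered

Answer: covered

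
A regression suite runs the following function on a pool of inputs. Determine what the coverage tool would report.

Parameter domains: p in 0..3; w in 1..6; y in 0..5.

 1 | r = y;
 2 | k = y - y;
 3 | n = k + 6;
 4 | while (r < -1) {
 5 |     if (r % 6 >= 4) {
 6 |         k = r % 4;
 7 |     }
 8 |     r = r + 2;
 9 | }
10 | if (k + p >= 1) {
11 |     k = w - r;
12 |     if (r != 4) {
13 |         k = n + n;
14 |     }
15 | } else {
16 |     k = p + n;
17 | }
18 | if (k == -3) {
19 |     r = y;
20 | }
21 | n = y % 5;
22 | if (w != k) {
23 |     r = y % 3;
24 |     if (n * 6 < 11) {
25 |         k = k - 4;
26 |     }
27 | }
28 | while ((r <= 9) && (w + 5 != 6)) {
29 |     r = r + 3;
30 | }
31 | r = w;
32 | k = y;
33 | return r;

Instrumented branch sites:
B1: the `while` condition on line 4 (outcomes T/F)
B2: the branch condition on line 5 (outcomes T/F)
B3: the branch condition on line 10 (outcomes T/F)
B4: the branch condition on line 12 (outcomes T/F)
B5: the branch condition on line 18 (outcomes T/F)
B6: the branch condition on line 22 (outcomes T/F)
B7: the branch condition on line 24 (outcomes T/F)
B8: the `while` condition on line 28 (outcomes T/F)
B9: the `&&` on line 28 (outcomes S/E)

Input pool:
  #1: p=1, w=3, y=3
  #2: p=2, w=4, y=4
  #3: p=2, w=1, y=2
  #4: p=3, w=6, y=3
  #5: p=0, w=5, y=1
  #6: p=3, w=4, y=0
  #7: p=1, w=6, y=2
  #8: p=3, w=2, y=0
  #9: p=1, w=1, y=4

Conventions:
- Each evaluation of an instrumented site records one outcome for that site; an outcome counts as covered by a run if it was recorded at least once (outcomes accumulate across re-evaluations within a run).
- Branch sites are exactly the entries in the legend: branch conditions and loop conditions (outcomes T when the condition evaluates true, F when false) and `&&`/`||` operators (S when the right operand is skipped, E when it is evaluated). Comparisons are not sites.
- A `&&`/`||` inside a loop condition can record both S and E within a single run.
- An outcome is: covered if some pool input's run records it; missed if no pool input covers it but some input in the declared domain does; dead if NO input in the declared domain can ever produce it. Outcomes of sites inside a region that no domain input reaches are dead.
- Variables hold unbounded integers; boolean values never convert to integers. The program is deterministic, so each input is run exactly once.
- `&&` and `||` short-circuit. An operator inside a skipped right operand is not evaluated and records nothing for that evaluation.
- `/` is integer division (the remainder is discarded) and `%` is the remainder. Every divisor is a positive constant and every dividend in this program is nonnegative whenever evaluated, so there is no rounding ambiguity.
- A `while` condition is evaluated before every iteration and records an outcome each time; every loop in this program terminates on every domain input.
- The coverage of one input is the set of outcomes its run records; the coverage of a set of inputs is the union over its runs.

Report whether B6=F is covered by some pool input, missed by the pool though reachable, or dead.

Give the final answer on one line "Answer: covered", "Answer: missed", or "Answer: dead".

no pool input records B6=F
but domain input (p=0, w=6, y=0) does record it -> reachable, so missed

Answer: missed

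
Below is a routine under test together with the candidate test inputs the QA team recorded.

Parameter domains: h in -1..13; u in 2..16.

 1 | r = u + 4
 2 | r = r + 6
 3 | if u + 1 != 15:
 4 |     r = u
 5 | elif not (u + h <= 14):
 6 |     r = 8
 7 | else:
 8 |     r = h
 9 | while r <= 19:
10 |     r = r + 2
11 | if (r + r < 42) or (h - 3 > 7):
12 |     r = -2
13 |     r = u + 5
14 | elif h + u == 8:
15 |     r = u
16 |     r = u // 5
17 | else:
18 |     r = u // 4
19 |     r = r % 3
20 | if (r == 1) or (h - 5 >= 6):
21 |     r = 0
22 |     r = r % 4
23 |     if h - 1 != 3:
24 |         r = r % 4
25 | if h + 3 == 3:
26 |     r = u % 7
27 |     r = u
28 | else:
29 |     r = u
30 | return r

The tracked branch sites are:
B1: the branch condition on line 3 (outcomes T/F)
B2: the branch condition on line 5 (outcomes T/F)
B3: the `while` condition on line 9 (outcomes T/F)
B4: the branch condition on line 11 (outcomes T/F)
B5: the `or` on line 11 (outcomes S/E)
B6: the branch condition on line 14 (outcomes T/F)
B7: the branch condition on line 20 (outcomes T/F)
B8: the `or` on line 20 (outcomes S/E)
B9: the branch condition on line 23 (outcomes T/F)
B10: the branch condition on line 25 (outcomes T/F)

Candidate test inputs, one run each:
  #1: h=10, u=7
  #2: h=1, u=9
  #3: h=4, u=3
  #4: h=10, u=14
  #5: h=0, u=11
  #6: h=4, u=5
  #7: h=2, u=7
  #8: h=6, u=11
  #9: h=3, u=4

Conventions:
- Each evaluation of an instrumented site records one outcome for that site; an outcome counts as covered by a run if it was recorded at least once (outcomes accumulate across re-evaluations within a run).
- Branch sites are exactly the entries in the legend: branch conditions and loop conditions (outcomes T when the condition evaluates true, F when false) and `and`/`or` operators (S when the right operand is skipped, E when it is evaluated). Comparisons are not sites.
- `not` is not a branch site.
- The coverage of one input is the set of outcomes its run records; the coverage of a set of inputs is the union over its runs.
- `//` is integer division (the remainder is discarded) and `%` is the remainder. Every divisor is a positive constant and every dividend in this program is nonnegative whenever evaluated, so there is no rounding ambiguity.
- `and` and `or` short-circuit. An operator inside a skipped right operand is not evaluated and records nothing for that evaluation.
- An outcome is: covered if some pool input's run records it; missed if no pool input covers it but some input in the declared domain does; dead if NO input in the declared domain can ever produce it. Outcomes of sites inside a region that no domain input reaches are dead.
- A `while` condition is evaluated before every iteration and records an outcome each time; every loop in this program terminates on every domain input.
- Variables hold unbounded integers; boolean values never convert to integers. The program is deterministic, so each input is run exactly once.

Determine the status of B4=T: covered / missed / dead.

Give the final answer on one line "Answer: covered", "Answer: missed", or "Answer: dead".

B4=T is recorded by pool input(s) 4, 9 -> covered

Answer: covered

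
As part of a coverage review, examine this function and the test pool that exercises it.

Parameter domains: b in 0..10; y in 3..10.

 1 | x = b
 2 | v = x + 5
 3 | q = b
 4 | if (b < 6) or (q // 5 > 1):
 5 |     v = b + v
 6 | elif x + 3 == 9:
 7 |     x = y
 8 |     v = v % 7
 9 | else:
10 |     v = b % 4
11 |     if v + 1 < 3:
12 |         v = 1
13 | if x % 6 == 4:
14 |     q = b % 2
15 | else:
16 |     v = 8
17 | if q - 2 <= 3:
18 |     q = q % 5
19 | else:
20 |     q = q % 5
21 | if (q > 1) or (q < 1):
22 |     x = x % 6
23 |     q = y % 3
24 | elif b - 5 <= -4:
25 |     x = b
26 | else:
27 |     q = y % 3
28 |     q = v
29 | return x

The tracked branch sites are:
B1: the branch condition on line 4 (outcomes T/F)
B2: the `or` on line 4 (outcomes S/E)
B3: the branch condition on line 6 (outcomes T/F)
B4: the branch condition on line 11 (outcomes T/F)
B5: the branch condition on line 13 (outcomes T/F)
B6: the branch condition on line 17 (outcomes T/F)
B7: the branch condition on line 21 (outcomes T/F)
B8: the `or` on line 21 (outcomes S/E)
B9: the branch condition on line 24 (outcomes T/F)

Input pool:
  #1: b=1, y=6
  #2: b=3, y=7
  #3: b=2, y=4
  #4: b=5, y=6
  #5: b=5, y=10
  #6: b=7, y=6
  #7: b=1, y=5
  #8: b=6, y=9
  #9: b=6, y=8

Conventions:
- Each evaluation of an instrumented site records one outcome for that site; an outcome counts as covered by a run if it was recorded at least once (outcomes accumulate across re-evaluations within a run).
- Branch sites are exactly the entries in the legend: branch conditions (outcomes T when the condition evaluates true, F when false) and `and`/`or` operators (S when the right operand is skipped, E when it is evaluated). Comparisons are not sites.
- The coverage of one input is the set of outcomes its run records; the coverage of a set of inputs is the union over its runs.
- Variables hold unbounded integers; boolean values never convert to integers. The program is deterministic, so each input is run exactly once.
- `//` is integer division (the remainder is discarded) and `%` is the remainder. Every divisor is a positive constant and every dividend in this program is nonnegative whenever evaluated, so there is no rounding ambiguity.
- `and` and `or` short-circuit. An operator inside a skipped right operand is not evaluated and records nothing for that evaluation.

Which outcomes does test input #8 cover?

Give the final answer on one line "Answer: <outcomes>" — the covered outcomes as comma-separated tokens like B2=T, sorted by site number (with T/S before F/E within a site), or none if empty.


Simulating input #8 (b=6, y=9) step by step:
  B2->E, B1->F, B3->T, B5->F, B6->F, B8->E, B7->F, B9->F
as a set, this run covers: B1=F, B2=E, B3=T, B5=F, B6=F, B7=F, B8=E, B9=F
Answer: B1=F, B2=E, B3=T, B5=F, B6=F, B7=F, B8=E, B9=F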